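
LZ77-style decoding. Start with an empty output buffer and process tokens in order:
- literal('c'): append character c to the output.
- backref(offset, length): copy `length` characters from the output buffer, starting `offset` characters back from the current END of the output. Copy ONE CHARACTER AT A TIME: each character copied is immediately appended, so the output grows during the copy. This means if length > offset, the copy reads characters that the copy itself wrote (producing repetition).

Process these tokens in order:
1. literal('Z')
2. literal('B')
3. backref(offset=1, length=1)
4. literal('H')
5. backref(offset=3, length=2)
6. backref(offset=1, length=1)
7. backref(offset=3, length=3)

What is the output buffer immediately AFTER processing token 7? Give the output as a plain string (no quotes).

Answer: ZBBHBBBBBB

Derivation:
Token 1: literal('Z'). Output: "Z"
Token 2: literal('B'). Output: "ZB"
Token 3: backref(off=1, len=1). Copied 'B' from pos 1. Output: "ZBB"
Token 4: literal('H'). Output: "ZBBH"
Token 5: backref(off=3, len=2). Copied 'BB' from pos 1. Output: "ZBBHBB"
Token 6: backref(off=1, len=1). Copied 'B' from pos 5. Output: "ZBBHBBB"
Token 7: backref(off=3, len=3). Copied 'BBB' from pos 4. Output: "ZBBHBBBBBB"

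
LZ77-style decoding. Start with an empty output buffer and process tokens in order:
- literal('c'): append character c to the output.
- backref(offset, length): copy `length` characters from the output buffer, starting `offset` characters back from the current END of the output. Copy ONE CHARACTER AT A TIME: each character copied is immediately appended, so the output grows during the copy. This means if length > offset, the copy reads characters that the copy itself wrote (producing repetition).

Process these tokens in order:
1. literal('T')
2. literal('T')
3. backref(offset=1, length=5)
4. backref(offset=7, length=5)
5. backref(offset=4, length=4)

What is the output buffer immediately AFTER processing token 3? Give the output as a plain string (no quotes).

Answer: TTTTTTT

Derivation:
Token 1: literal('T'). Output: "T"
Token 2: literal('T'). Output: "TT"
Token 3: backref(off=1, len=5) (overlapping!). Copied 'TTTTT' from pos 1. Output: "TTTTTTT"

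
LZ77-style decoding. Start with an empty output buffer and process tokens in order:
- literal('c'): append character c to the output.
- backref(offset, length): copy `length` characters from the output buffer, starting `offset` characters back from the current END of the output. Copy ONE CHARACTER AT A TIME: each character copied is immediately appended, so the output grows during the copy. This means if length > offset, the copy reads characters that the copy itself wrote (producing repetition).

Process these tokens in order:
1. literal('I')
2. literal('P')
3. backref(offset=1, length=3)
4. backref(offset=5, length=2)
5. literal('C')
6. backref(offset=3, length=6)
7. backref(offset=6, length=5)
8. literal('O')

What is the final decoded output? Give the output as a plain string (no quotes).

Token 1: literal('I'). Output: "I"
Token 2: literal('P'). Output: "IP"
Token 3: backref(off=1, len=3) (overlapping!). Copied 'PPP' from pos 1. Output: "IPPPP"
Token 4: backref(off=5, len=2). Copied 'IP' from pos 0. Output: "IPPPPIP"
Token 5: literal('C'). Output: "IPPPPIPC"
Token 6: backref(off=3, len=6) (overlapping!). Copied 'IPCIPC' from pos 5. Output: "IPPPPIPCIPCIPC"
Token 7: backref(off=6, len=5). Copied 'IPCIP' from pos 8. Output: "IPPPPIPCIPCIPCIPCIP"
Token 8: literal('O'). Output: "IPPPPIPCIPCIPCIPCIPO"

Answer: IPPPPIPCIPCIPCIPCIPO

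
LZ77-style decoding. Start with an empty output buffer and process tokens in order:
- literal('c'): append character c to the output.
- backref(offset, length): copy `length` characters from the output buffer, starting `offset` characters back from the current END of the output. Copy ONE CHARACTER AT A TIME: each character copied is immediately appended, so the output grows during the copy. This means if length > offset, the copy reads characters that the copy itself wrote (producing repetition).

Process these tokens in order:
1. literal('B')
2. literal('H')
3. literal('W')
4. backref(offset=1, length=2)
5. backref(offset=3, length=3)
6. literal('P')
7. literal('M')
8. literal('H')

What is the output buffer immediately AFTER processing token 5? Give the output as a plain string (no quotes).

Answer: BHWWWWWW

Derivation:
Token 1: literal('B'). Output: "B"
Token 2: literal('H'). Output: "BH"
Token 3: literal('W'). Output: "BHW"
Token 4: backref(off=1, len=2) (overlapping!). Copied 'WW' from pos 2. Output: "BHWWW"
Token 5: backref(off=3, len=3). Copied 'WWW' from pos 2. Output: "BHWWWWWW"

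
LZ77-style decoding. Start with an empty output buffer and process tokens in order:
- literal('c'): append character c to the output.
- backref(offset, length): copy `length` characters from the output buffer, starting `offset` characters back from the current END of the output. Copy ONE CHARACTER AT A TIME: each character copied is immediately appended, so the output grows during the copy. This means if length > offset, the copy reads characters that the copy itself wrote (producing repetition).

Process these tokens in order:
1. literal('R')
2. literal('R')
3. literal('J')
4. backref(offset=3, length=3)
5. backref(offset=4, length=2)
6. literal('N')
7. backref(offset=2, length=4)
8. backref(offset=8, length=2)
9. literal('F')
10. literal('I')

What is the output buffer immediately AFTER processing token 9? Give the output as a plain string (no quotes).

Token 1: literal('R'). Output: "R"
Token 2: literal('R'). Output: "RR"
Token 3: literal('J'). Output: "RRJ"
Token 4: backref(off=3, len=3). Copied 'RRJ' from pos 0. Output: "RRJRRJ"
Token 5: backref(off=4, len=2). Copied 'JR' from pos 2. Output: "RRJRRJJR"
Token 6: literal('N'). Output: "RRJRRJJRN"
Token 7: backref(off=2, len=4) (overlapping!). Copied 'RNRN' from pos 7. Output: "RRJRRJJRNRNRN"
Token 8: backref(off=8, len=2). Copied 'JJ' from pos 5. Output: "RRJRRJJRNRNRNJJ"
Token 9: literal('F'). Output: "RRJRRJJRNRNRNJJF"

Answer: RRJRRJJRNRNRNJJF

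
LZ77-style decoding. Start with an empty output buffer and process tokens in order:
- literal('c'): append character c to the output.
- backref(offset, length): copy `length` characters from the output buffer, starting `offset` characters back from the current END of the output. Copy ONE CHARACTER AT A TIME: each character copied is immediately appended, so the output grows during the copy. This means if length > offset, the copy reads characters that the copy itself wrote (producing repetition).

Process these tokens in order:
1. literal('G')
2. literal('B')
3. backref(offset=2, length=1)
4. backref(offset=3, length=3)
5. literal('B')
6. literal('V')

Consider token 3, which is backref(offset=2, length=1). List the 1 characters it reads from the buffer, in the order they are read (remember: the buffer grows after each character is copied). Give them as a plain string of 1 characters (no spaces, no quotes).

Answer: G

Derivation:
Token 1: literal('G'). Output: "G"
Token 2: literal('B'). Output: "GB"
Token 3: backref(off=2, len=1). Buffer before: "GB" (len 2)
  byte 1: read out[0]='G', append. Buffer now: "GBG"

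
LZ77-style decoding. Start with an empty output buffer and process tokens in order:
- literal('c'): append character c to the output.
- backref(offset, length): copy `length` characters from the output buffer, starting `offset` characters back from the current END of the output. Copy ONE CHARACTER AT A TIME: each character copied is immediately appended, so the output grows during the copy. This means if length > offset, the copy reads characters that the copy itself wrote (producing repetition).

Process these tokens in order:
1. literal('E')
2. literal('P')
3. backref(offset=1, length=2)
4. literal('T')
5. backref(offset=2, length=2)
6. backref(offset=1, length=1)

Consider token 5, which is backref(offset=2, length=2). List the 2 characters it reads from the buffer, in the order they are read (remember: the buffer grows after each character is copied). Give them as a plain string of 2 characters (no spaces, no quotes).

Answer: PT

Derivation:
Token 1: literal('E'). Output: "E"
Token 2: literal('P'). Output: "EP"
Token 3: backref(off=1, len=2) (overlapping!). Copied 'PP' from pos 1. Output: "EPPP"
Token 4: literal('T'). Output: "EPPPT"
Token 5: backref(off=2, len=2). Buffer before: "EPPPT" (len 5)
  byte 1: read out[3]='P', append. Buffer now: "EPPPTP"
  byte 2: read out[4]='T', append. Buffer now: "EPPPTPT"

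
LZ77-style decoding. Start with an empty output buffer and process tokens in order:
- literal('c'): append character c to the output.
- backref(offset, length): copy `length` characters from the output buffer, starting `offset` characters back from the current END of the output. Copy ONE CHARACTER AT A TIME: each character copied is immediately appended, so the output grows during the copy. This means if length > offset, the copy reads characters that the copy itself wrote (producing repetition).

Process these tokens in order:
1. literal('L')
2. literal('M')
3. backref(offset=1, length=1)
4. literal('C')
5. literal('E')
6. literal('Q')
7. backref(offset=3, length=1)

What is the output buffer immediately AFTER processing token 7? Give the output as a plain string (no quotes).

Answer: LMMCEQC

Derivation:
Token 1: literal('L'). Output: "L"
Token 2: literal('M'). Output: "LM"
Token 3: backref(off=1, len=1). Copied 'M' from pos 1. Output: "LMM"
Token 4: literal('C'). Output: "LMMC"
Token 5: literal('E'). Output: "LMMCE"
Token 6: literal('Q'). Output: "LMMCEQ"
Token 7: backref(off=3, len=1). Copied 'C' from pos 3. Output: "LMMCEQC"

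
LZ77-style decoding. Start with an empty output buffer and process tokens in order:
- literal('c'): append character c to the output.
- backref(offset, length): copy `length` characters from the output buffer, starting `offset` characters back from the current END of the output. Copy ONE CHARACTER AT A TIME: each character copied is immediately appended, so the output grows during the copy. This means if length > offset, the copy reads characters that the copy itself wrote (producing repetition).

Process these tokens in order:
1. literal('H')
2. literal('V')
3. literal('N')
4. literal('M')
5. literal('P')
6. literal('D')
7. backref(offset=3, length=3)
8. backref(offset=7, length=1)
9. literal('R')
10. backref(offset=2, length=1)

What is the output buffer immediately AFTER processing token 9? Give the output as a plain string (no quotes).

Token 1: literal('H'). Output: "H"
Token 2: literal('V'). Output: "HV"
Token 3: literal('N'). Output: "HVN"
Token 4: literal('M'). Output: "HVNM"
Token 5: literal('P'). Output: "HVNMP"
Token 6: literal('D'). Output: "HVNMPD"
Token 7: backref(off=3, len=3). Copied 'MPD' from pos 3. Output: "HVNMPDMPD"
Token 8: backref(off=7, len=1). Copied 'N' from pos 2. Output: "HVNMPDMPDN"
Token 9: literal('R'). Output: "HVNMPDMPDNR"

Answer: HVNMPDMPDNR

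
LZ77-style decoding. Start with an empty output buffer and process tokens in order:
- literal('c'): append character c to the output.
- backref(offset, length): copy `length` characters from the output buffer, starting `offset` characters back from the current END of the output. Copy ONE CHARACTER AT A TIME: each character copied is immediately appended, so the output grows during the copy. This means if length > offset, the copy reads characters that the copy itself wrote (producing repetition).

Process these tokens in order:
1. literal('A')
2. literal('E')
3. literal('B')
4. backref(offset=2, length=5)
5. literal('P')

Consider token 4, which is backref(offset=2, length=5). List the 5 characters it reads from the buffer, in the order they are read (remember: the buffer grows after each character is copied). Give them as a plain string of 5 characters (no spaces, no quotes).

Answer: EBEBE

Derivation:
Token 1: literal('A'). Output: "A"
Token 2: literal('E'). Output: "AE"
Token 3: literal('B'). Output: "AEB"
Token 4: backref(off=2, len=5). Buffer before: "AEB" (len 3)
  byte 1: read out[1]='E', append. Buffer now: "AEBE"
  byte 2: read out[2]='B', append. Buffer now: "AEBEB"
  byte 3: read out[3]='E', append. Buffer now: "AEBEBE"
  byte 4: read out[4]='B', append. Buffer now: "AEBEBEB"
  byte 5: read out[5]='E', append. Buffer now: "AEBEBEBE"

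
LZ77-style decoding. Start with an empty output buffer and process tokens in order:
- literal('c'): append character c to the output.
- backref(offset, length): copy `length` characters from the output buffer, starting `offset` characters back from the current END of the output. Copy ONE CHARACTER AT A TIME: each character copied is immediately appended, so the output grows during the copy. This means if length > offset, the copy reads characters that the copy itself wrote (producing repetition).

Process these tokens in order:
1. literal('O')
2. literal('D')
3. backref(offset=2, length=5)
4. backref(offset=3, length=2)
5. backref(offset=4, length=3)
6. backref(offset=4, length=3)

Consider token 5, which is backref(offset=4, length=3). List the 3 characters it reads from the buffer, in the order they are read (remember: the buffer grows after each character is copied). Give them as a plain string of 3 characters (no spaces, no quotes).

Answer: DOO

Derivation:
Token 1: literal('O'). Output: "O"
Token 2: literal('D'). Output: "OD"
Token 3: backref(off=2, len=5) (overlapping!). Copied 'ODODO' from pos 0. Output: "ODODODO"
Token 4: backref(off=3, len=2). Copied 'OD' from pos 4. Output: "ODODODOOD"
Token 5: backref(off=4, len=3). Buffer before: "ODODODOOD" (len 9)
  byte 1: read out[5]='D', append. Buffer now: "ODODODOODD"
  byte 2: read out[6]='O', append. Buffer now: "ODODODOODDO"
  byte 3: read out[7]='O', append. Buffer now: "ODODODOODDOO"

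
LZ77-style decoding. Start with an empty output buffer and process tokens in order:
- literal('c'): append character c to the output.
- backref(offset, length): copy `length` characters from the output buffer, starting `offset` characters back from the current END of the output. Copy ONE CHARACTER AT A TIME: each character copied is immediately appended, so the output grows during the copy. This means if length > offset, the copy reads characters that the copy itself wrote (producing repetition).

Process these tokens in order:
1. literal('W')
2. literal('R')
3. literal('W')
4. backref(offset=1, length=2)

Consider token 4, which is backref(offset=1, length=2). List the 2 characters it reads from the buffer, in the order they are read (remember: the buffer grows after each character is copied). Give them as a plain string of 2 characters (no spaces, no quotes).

Answer: WW

Derivation:
Token 1: literal('W'). Output: "W"
Token 2: literal('R'). Output: "WR"
Token 3: literal('W'). Output: "WRW"
Token 4: backref(off=1, len=2). Buffer before: "WRW" (len 3)
  byte 1: read out[2]='W', append. Buffer now: "WRWW"
  byte 2: read out[3]='W', append. Buffer now: "WRWWW"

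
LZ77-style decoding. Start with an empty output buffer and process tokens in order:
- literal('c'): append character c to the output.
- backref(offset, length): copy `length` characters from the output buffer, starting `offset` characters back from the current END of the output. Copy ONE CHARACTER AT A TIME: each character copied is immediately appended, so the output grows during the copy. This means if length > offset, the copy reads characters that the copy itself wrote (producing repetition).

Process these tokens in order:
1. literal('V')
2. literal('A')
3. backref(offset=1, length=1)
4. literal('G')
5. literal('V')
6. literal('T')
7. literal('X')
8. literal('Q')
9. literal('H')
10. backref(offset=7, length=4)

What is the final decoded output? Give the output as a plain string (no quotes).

Token 1: literal('V'). Output: "V"
Token 2: literal('A'). Output: "VA"
Token 3: backref(off=1, len=1). Copied 'A' from pos 1. Output: "VAA"
Token 4: literal('G'). Output: "VAAG"
Token 5: literal('V'). Output: "VAAGV"
Token 6: literal('T'). Output: "VAAGVT"
Token 7: literal('X'). Output: "VAAGVTX"
Token 8: literal('Q'). Output: "VAAGVTXQ"
Token 9: literal('H'). Output: "VAAGVTXQH"
Token 10: backref(off=7, len=4). Copied 'AGVT' from pos 2. Output: "VAAGVTXQHAGVT"

Answer: VAAGVTXQHAGVT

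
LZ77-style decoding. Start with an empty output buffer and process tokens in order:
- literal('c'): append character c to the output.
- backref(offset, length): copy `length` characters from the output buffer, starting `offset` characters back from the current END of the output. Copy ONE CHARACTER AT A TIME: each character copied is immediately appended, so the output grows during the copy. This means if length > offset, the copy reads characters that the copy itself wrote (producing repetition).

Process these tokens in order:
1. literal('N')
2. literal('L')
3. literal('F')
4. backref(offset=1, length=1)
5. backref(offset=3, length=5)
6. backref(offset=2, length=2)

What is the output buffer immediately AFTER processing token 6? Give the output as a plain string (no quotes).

Answer: NLFFLFFLFLF

Derivation:
Token 1: literal('N'). Output: "N"
Token 2: literal('L'). Output: "NL"
Token 3: literal('F'). Output: "NLF"
Token 4: backref(off=1, len=1). Copied 'F' from pos 2. Output: "NLFF"
Token 5: backref(off=3, len=5) (overlapping!). Copied 'LFFLF' from pos 1. Output: "NLFFLFFLF"
Token 6: backref(off=2, len=2). Copied 'LF' from pos 7. Output: "NLFFLFFLFLF"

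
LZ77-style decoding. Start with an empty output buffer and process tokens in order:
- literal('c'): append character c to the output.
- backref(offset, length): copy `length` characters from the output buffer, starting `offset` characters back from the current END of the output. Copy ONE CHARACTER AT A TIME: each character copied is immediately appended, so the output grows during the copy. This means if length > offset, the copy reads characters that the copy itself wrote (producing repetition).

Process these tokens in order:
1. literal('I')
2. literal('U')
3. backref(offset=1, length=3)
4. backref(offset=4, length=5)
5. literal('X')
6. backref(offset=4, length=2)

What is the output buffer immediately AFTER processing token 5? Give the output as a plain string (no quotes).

Token 1: literal('I'). Output: "I"
Token 2: literal('U'). Output: "IU"
Token 3: backref(off=1, len=3) (overlapping!). Copied 'UUU' from pos 1. Output: "IUUUU"
Token 4: backref(off=4, len=5) (overlapping!). Copied 'UUUUU' from pos 1. Output: "IUUUUUUUUU"
Token 5: literal('X'). Output: "IUUUUUUUUUX"

Answer: IUUUUUUUUUX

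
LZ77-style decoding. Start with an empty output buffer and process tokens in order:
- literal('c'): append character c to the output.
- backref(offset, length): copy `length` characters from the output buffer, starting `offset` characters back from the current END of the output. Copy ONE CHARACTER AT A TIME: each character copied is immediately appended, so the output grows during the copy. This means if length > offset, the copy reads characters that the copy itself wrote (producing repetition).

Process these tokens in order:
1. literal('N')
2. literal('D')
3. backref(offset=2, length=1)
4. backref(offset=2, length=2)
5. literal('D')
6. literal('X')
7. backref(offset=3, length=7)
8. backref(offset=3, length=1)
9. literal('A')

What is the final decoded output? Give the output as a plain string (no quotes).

Answer: NDNDNDXNDXNDXNDA

Derivation:
Token 1: literal('N'). Output: "N"
Token 2: literal('D'). Output: "ND"
Token 3: backref(off=2, len=1). Copied 'N' from pos 0. Output: "NDN"
Token 4: backref(off=2, len=2). Copied 'DN' from pos 1. Output: "NDNDN"
Token 5: literal('D'). Output: "NDNDND"
Token 6: literal('X'). Output: "NDNDNDX"
Token 7: backref(off=3, len=7) (overlapping!). Copied 'NDXNDXN' from pos 4. Output: "NDNDNDXNDXNDXN"
Token 8: backref(off=3, len=1). Copied 'D' from pos 11. Output: "NDNDNDXNDXNDXND"
Token 9: literal('A'). Output: "NDNDNDXNDXNDXNDA"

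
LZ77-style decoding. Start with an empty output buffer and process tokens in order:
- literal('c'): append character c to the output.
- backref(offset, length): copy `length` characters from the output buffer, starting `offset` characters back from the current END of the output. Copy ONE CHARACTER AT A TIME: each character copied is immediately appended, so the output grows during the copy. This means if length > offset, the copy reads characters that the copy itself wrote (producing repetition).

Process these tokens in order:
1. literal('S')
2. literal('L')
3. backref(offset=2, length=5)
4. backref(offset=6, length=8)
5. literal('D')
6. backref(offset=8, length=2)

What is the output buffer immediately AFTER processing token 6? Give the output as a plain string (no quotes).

Token 1: literal('S'). Output: "S"
Token 2: literal('L'). Output: "SL"
Token 3: backref(off=2, len=5) (overlapping!). Copied 'SLSLS' from pos 0. Output: "SLSLSLS"
Token 4: backref(off=6, len=8) (overlapping!). Copied 'LSLSLSLS' from pos 1. Output: "SLSLSLSLSLSLSLS"
Token 5: literal('D'). Output: "SLSLSLSLSLSLSLSD"
Token 6: backref(off=8, len=2). Copied 'SL' from pos 8. Output: "SLSLSLSLSLSLSLSDSL"

Answer: SLSLSLSLSLSLSLSDSL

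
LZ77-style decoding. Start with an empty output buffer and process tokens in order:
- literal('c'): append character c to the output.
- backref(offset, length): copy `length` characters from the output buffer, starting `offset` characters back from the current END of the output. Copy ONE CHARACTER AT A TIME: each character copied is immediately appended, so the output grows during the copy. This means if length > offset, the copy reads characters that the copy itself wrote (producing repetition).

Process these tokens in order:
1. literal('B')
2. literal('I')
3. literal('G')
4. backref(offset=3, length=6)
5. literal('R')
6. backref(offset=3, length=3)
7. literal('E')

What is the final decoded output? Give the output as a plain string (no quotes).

Token 1: literal('B'). Output: "B"
Token 2: literal('I'). Output: "BI"
Token 3: literal('G'). Output: "BIG"
Token 4: backref(off=3, len=6) (overlapping!). Copied 'BIGBIG' from pos 0. Output: "BIGBIGBIG"
Token 5: literal('R'). Output: "BIGBIGBIGR"
Token 6: backref(off=3, len=3). Copied 'IGR' from pos 7. Output: "BIGBIGBIGRIGR"
Token 7: literal('E'). Output: "BIGBIGBIGRIGRE"

Answer: BIGBIGBIGRIGRE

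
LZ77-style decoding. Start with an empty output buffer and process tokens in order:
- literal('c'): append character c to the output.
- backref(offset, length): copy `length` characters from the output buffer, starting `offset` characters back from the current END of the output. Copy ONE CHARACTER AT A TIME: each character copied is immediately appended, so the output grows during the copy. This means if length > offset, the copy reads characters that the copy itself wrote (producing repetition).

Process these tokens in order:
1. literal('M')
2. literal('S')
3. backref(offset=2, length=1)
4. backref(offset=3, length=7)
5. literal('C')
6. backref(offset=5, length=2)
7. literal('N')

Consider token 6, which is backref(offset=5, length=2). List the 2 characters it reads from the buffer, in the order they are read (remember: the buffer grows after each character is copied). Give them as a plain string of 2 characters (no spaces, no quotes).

Token 1: literal('M'). Output: "M"
Token 2: literal('S'). Output: "MS"
Token 3: backref(off=2, len=1). Copied 'M' from pos 0. Output: "MSM"
Token 4: backref(off=3, len=7) (overlapping!). Copied 'MSMMSMM' from pos 0. Output: "MSMMSMMSMM"
Token 5: literal('C'). Output: "MSMMSMMSMMC"
Token 6: backref(off=5, len=2). Buffer before: "MSMMSMMSMMC" (len 11)
  byte 1: read out[6]='M', append. Buffer now: "MSMMSMMSMMCM"
  byte 2: read out[7]='S', append. Buffer now: "MSMMSMMSMMCMS"

Answer: MS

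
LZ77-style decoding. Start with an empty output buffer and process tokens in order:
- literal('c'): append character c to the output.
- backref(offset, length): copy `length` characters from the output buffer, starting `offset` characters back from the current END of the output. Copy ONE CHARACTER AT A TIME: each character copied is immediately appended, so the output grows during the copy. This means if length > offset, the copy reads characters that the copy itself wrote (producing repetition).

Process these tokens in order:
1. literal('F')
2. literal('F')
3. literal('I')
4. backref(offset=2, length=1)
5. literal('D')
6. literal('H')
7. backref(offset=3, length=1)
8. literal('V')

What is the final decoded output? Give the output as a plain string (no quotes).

Token 1: literal('F'). Output: "F"
Token 2: literal('F'). Output: "FF"
Token 3: literal('I'). Output: "FFI"
Token 4: backref(off=2, len=1). Copied 'F' from pos 1. Output: "FFIF"
Token 5: literal('D'). Output: "FFIFD"
Token 6: literal('H'). Output: "FFIFDH"
Token 7: backref(off=3, len=1). Copied 'F' from pos 3. Output: "FFIFDHF"
Token 8: literal('V'). Output: "FFIFDHFV"

Answer: FFIFDHFV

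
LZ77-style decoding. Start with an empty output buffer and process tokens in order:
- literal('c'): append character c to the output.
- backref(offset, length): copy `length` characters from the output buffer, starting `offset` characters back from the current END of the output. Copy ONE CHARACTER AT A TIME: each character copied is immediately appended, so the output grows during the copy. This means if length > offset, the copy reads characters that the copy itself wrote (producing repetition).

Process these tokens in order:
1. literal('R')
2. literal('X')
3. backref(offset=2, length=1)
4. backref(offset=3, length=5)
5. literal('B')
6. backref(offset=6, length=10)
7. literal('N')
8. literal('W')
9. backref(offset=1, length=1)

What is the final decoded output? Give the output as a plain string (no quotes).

Answer: RXRRXRRXBRXRRXBRXRRNWW

Derivation:
Token 1: literal('R'). Output: "R"
Token 2: literal('X'). Output: "RX"
Token 3: backref(off=2, len=1). Copied 'R' from pos 0. Output: "RXR"
Token 4: backref(off=3, len=5) (overlapping!). Copied 'RXRRX' from pos 0. Output: "RXRRXRRX"
Token 5: literal('B'). Output: "RXRRXRRXB"
Token 6: backref(off=6, len=10) (overlapping!). Copied 'RXRRXBRXRR' from pos 3. Output: "RXRRXRRXBRXRRXBRXRR"
Token 7: literal('N'). Output: "RXRRXRRXBRXRRXBRXRRN"
Token 8: literal('W'). Output: "RXRRXRRXBRXRRXBRXRRNW"
Token 9: backref(off=1, len=1). Copied 'W' from pos 20. Output: "RXRRXRRXBRXRRXBRXRRNWW"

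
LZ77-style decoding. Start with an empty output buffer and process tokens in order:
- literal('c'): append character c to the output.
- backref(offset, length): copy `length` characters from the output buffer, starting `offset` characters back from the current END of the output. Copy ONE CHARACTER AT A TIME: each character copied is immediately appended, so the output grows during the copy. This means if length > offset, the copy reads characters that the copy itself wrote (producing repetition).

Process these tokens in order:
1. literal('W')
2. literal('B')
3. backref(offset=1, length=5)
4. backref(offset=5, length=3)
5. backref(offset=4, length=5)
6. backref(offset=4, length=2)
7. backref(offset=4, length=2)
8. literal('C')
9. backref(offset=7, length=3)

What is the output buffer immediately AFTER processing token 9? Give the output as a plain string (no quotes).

Answer: WBBBBBBBBBBBBBBBBBBCBBB

Derivation:
Token 1: literal('W'). Output: "W"
Token 2: literal('B'). Output: "WB"
Token 3: backref(off=1, len=5) (overlapping!). Copied 'BBBBB' from pos 1. Output: "WBBBBBB"
Token 4: backref(off=5, len=3). Copied 'BBB' from pos 2. Output: "WBBBBBBBBB"
Token 5: backref(off=4, len=5) (overlapping!). Copied 'BBBBB' from pos 6. Output: "WBBBBBBBBBBBBBB"
Token 6: backref(off=4, len=2). Copied 'BB' from pos 11. Output: "WBBBBBBBBBBBBBBBB"
Token 7: backref(off=4, len=2). Copied 'BB' from pos 13. Output: "WBBBBBBBBBBBBBBBBBB"
Token 8: literal('C'). Output: "WBBBBBBBBBBBBBBBBBBC"
Token 9: backref(off=7, len=3). Copied 'BBB' from pos 13. Output: "WBBBBBBBBBBBBBBBBBBCBBB"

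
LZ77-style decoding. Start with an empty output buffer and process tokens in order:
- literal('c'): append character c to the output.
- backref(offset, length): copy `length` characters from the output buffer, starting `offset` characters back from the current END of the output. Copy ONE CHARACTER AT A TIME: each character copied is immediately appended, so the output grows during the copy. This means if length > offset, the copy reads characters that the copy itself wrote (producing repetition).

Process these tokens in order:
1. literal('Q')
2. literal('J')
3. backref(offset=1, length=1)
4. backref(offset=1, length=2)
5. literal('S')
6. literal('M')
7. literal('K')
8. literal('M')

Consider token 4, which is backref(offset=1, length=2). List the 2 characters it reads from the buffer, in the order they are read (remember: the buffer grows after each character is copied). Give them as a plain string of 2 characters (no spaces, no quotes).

Answer: JJ

Derivation:
Token 1: literal('Q'). Output: "Q"
Token 2: literal('J'). Output: "QJ"
Token 3: backref(off=1, len=1). Copied 'J' from pos 1. Output: "QJJ"
Token 4: backref(off=1, len=2). Buffer before: "QJJ" (len 3)
  byte 1: read out[2]='J', append. Buffer now: "QJJJ"
  byte 2: read out[3]='J', append. Buffer now: "QJJJJ"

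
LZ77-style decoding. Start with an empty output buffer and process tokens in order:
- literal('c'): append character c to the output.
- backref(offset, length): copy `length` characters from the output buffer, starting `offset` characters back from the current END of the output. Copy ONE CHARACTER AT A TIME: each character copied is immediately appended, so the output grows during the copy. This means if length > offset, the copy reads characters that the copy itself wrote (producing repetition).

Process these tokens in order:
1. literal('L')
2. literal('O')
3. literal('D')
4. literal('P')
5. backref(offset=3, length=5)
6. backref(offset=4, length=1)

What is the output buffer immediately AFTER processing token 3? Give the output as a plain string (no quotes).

Token 1: literal('L'). Output: "L"
Token 2: literal('O'). Output: "LO"
Token 3: literal('D'). Output: "LOD"

Answer: LOD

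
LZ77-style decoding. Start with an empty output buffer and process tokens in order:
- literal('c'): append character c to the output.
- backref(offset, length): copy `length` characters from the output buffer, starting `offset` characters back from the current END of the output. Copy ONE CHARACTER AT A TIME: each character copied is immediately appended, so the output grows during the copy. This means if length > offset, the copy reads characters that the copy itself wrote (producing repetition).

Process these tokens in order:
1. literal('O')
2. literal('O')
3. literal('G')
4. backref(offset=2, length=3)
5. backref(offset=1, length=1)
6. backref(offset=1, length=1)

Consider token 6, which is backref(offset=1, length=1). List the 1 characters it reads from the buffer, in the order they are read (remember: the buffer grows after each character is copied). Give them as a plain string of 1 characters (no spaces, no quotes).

Answer: O

Derivation:
Token 1: literal('O'). Output: "O"
Token 2: literal('O'). Output: "OO"
Token 3: literal('G'). Output: "OOG"
Token 4: backref(off=2, len=3) (overlapping!). Copied 'OGO' from pos 1. Output: "OOGOGO"
Token 5: backref(off=1, len=1). Copied 'O' from pos 5. Output: "OOGOGOO"
Token 6: backref(off=1, len=1). Buffer before: "OOGOGOO" (len 7)
  byte 1: read out[6]='O', append. Buffer now: "OOGOGOOO"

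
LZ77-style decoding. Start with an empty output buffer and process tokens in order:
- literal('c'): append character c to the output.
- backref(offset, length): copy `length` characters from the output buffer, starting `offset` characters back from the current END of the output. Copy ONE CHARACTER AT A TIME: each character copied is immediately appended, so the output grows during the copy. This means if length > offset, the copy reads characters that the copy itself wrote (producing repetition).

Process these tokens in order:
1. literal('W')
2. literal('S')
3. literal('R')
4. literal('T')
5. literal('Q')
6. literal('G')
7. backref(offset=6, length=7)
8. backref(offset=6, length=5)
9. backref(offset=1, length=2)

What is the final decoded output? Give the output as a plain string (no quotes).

Token 1: literal('W'). Output: "W"
Token 2: literal('S'). Output: "WS"
Token 3: literal('R'). Output: "WSR"
Token 4: literal('T'). Output: "WSRT"
Token 5: literal('Q'). Output: "WSRTQ"
Token 6: literal('G'). Output: "WSRTQG"
Token 7: backref(off=6, len=7) (overlapping!). Copied 'WSRTQGW' from pos 0. Output: "WSRTQGWSRTQGW"
Token 8: backref(off=6, len=5). Copied 'SRTQG' from pos 7. Output: "WSRTQGWSRTQGWSRTQG"
Token 9: backref(off=1, len=2) (overlapping!). Copied 'GG' from pos 17. Output: "WSRTQGWSRTQGWSRTQGGG"

Answer: WSRTQGWSRTQGWSRTQGGG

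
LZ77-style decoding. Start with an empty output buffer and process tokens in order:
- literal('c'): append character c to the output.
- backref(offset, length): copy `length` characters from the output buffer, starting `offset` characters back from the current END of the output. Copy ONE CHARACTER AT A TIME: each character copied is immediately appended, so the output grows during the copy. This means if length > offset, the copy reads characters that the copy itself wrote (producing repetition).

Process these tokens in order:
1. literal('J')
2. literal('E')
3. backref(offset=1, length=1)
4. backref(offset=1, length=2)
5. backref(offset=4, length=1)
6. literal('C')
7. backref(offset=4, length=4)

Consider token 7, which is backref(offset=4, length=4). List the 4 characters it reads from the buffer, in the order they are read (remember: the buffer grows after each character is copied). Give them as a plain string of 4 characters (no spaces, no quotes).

Answer: EEEC

Derivation:
Token 1: literal('J'). Output: "J"
Token 2: literal('E'). Output: "JE"
Token 3: backref(off=1, len=1). Copied 'E' from pos 1. Output: "JEE"
Token 4: backref(off=1, len=2) (overlapping!). Copied 'EE' from pos 2. Output: "JEEEE"
Token 5: backref(off=4, len=1). Copied 'E' from pos 1. Output: "JEEEEE"
Token 6: literal('C'). Output: "JEEEEEC"
Token 7: backref(off=4, len=4). Buffer before: "JEEEEEC" (len 7)
  byte 1: read out[3]='E', append. Buffer now: "JEEEEECE"
  byte 2: read out[4]='E', append. Buffer now: "JEEEEECEE"
  byte 3: read out[5]='E', append. Buffer now: "JEEEEECEEE"
  byte 4: read out[6]='C', append. Buffer now: "JEEEEECEEEC"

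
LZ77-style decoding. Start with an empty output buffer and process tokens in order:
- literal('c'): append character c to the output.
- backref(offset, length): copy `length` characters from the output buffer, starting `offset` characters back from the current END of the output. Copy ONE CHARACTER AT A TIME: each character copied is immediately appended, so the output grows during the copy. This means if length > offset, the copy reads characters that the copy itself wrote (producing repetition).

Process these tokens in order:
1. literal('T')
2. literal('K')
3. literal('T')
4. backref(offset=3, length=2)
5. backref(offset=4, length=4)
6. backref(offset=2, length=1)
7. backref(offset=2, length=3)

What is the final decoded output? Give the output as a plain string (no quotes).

Answer: TKTTKKTTKTKTK

Derivation:
Token 1: literal('T'). Output: "T"
Token 2: literal('K'). Output: "TK"
Token 3: literal('T'). Output: "TKT"
Token 4: backref(off=3, len=2). Copied 'TK' from pos 0. Output: "TKTTK"
Token 5: backref(off=4, len=4). Copied 'KTTK' from pos 1. Output: "TKTTKKTTK"
Token 6: backref(off=2, len=1). Copied 'T' from pos 7. Output: "TKTTKKTTKT"
Token 7: backref(off=2, len=3) (overlapping!). Copied 'KTK' from pos 8. Output: "TKTTKKTTKTKTK"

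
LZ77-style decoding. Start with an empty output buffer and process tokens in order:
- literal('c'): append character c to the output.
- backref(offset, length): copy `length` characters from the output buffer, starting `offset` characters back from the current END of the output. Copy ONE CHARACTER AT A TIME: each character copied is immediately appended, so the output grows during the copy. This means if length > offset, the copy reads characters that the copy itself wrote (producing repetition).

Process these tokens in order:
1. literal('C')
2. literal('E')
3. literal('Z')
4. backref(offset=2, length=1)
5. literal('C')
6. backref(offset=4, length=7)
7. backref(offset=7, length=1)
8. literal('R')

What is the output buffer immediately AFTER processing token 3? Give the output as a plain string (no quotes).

Answer: CEZ

Derivation:
Token 1: literal('C'). Output: "C"
Token 2: literal('E'). Output: "CE"
Token 3: literal('Z'). Output: "CEZ"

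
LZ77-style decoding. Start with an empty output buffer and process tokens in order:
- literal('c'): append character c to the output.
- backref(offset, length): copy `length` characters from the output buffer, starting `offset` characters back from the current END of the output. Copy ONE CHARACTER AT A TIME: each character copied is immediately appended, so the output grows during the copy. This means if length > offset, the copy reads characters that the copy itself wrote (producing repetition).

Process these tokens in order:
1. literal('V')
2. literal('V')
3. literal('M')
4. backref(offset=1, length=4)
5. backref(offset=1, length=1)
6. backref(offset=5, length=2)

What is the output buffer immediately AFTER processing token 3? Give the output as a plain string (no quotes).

Answer: VVM

Derivation:
Token 1: literal('V'). Output: "V"
Token 2: literal('V'). Output: "VV"
Token 3: literal('M'). Output: "VVM"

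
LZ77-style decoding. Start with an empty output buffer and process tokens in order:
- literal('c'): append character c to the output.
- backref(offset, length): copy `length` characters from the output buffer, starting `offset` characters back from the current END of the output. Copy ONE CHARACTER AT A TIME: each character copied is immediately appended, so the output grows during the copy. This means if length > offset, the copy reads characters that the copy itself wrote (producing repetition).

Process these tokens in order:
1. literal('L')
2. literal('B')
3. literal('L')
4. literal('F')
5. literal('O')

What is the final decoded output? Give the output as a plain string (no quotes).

Answer: LBLFO

Derivation:
Token 1: literal('L'). Output: "L"
Token 2: literal('B'). Output: "LB"
Token 3: literal('L'). Output: "LBL"
Token 4: literal('F'). Output: "LBLF"
Token 5: literal('O'). Output: "LBLFO"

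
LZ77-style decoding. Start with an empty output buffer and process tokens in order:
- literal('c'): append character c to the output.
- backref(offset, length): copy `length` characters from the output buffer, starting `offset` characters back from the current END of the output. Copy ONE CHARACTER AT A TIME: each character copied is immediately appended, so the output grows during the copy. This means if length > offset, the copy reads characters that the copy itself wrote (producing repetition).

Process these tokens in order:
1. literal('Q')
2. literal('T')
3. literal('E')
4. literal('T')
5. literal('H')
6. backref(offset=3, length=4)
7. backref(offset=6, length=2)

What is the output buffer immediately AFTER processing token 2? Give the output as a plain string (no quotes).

Answer: QT

Derivation:
Token 1: literal('Q'). Output: "Q"
Token 2: literal('T'). Output: "QT"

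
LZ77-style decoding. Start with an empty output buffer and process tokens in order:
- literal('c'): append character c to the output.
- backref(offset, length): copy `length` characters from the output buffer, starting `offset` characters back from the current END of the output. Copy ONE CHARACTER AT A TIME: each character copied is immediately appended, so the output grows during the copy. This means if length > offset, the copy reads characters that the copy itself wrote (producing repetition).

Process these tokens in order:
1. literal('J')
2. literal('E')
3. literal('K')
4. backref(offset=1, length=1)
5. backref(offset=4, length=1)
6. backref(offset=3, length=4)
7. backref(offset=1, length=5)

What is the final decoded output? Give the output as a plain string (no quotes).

Token 1: literal('J'). Output: "J"
Token 2: literal('E'). Output: "JE"
Token 3: literal('K'). Output: "JEK"
Token 4: backref(off=1, len=1). Copied 'K' from pos 2. Output: "JEKK"
Token 5: backref(off=4, len=1). Copied 'J' from pos 0. Output: "JEKKJ"
Token 6: backref(off=3, len=4) (overlapping!). Copied 'KKJK' from pos 2. Output: "JEKKJKKJK"
Token 7: backref(off=1, len=5) (overlapping!). Copied 'KKKKK' from pos 8. Output: "JEKKJKKJKKKKKK"

Answer: JEKKJKKJKKKKKK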